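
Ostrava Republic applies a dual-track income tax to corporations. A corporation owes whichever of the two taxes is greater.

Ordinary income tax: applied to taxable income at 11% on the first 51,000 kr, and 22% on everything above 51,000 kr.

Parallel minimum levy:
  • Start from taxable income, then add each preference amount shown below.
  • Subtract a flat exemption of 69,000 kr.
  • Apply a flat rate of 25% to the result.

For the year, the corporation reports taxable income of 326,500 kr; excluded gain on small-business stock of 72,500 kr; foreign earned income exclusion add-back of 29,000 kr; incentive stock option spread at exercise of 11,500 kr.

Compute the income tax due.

Ordinary income tax:
  51,000 kr × 11% = 5,610 kr
  275,500 kr × 22% = 60,610 kr
  → 66,220 kr

Parallel minimum levy:
  Adjusted income: 326,500 kr + 72,500 kr + 29,000 kr + 11,500 kr = 439,500 kr
  Less exemption 69,000 kr → base 370,500 kr
  370,500 kr × 25% = 92,625 kr

92,625 kr > 66,220 kr, so the parallel minimum levy is the binding amount.

92,625 kr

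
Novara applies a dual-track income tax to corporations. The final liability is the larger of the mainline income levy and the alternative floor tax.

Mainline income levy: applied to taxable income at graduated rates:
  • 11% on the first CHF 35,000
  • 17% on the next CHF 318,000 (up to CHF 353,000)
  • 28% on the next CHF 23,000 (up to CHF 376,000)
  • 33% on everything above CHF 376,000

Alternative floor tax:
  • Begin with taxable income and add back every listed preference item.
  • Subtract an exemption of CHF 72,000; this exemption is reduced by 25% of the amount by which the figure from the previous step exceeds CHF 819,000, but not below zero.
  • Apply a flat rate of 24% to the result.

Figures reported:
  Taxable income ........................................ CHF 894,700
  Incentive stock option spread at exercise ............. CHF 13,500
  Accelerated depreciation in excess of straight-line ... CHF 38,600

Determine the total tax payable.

Alternative floor tax:
  Adjusted income: CHF 894,700 + CHF 13,500 + CHF 38,600 = CHF 946,800
  Exemption: CHF 72,000 − 25% × (CHF 946,800 − CHF 819,000) = CHF 72,000 − CHF 31,950 = CHF 40,050
  Base: CHF 946,800 − CHF 40,050 = CHF 906,750
  CHF 906,750 × 24% = CHF 217,620

Mainline income levy:
  CHF 35,000 × 11% = CHF 3,850
  CHF 318,000 × 17% = CHF 54,060
  CHF 23,000 × 28% = CHF 6,440
  CHF 518,700 × 33% = CHF 171,171
  → CHF 235,521

CHF 235,521 > CHF 217,620, so the mainline income levy governs.

CHF 235,521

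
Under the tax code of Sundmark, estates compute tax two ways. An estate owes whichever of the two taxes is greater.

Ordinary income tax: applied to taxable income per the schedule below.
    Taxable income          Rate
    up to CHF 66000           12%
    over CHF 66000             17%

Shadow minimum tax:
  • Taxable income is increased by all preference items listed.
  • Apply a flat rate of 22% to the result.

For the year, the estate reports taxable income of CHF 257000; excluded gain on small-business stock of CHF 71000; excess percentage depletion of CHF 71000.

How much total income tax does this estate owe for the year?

CHF 87780

Shadow minimum tax:
  Adjusted income: CHF 257000 + CHF 71000 + CHF 71000 = CHF 399000
  CHF 399000 × 22% = CHF 87780

Ordinary income tax:
  CHF 66000 × 12% = CHF 7920
  CHF 191000 × 17% = CHF 32470
  → CHF 40390

CHF 87780 > CHF 40390, so the shadow minimum tax is the binding amount.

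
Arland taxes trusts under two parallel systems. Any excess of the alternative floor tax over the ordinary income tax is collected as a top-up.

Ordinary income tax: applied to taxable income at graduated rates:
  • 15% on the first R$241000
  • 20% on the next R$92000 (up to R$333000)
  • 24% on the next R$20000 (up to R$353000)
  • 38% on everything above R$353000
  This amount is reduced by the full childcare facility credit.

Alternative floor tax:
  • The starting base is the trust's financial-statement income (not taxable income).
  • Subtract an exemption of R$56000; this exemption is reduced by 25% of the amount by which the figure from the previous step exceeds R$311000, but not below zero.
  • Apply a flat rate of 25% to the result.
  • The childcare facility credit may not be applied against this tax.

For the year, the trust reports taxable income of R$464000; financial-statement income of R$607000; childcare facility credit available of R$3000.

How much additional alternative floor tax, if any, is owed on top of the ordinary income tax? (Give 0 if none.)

Alternative floor tax:
  Base (financial-statement income): R$607000
  Exemption: 25% × (R$607000 − R$311000) = R$74000 ≥ R$56000, so the exemption is fully phased out
  Base: R$607000 − R$0 = R$607000
  R$607000 × 25% = R$151750

Ordinary income tax:
  R$241000 × 15% = R$36150
  R$92000 × 20% = R$18400
  R$20000 × 24% = R$4800
  R$111000 × 38% = R$42180
  → R$101530
  Less childcare facility credit R$3000 → R$98530

Excess of alternative floor tax over ordinary income tax: R$151750 − R$98530 = R$53220.

R$53220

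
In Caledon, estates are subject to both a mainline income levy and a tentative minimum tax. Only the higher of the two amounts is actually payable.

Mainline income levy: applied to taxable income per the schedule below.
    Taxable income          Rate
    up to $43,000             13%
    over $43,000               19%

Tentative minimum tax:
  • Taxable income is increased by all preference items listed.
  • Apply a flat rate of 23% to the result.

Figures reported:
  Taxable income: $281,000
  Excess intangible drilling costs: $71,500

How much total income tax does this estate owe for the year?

$81,075

Tentative minimum tax:
  Adjusted income: $281,000 + $71,500 = $352,500
  $352,500 × 23% = $81,075

Mainline income levy:
  $43,000 × 13% = $5,590
  $238,000 × 19% = $45,220
  → $50,810

$81,075 > $50,810, so the tentative minimum tax is the binding amount.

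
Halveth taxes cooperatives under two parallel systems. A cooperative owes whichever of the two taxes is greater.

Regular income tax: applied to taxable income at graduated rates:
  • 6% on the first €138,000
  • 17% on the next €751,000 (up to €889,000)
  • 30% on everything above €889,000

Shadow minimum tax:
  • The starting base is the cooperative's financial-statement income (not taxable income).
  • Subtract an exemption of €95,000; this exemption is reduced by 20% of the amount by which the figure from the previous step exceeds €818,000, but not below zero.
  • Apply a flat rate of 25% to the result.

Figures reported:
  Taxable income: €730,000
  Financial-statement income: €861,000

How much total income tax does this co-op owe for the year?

€193,650

Regular income tax:
  €138,000 × 6% = €8,280
  €592,000 × 17% = €100,640
  → €108,920

Shadow minimum tax:
  Base (financial-statement income): €861,000
  Exemption: €95,000 − 20% × (€861,000 − €818,000) = €95,000 − €8,600 = €86,400
  Base: €861,000 − €86,400 = €774,600
  €774,600 × 25% = €193,650

€193,650 > €108,920, so the shadow minimum tax is the binding amount.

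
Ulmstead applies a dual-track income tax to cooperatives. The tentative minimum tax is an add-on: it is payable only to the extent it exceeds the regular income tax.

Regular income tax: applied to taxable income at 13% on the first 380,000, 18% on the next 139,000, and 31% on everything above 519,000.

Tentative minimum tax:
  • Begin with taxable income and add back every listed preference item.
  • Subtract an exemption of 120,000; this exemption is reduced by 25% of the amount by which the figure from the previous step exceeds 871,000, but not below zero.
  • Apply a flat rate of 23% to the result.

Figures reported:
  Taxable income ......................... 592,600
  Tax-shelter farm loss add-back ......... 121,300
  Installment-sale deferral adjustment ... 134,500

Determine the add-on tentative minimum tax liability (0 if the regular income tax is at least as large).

Regular income tax:
  380,000 × 13% = 49,400
  139,000 × 18% = 25,020
  73,600 × 31% = 22,816
  → 97,236

Tentative minimum tax:
  Adjusted income: 592,600 + 121,300 + 134,500 = 848,400
  Exemption: 848,400 ≤ 871,000, so full 120,000 applies
  Base: 848,400 − 120,000 = 728,400
  728,400 × 23% = 167,532

Excess of tentative minimum tax over regular income tax: 167,532 − 97,236 = 70,296.

70,296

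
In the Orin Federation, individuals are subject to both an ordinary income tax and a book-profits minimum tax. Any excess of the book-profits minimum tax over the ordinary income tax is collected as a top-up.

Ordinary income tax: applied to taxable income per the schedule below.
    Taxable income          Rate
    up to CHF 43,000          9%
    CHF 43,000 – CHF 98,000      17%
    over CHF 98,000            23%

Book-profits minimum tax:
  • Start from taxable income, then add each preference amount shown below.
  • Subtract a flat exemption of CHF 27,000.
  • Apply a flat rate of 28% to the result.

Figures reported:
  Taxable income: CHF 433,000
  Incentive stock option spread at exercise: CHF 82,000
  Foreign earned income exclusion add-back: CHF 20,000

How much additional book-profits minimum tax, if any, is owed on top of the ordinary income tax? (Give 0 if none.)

CHF 51,970

Ordinary income tax:
  CHF 43,000 × 9% = CHF 3,870
  CHF 55,000 × 17% = CHF 9,350
  CHF 335,000 × 23% = CHF 77,050
  → CHF 90,270

Book-profits minimum tax:
  Adjusted income: CHF 433,000 + CHF 82,000 + CHF 20,000 = CHF 535,000
  Less exemption CHF 27,000 → base CHF 508,000
  CHF 508,000 × 28% = CHF 142,240

Excess of book-profits minimum tax over ordinary income tax: CHF 142,240 − CHF 90,270 = CHF 51,970.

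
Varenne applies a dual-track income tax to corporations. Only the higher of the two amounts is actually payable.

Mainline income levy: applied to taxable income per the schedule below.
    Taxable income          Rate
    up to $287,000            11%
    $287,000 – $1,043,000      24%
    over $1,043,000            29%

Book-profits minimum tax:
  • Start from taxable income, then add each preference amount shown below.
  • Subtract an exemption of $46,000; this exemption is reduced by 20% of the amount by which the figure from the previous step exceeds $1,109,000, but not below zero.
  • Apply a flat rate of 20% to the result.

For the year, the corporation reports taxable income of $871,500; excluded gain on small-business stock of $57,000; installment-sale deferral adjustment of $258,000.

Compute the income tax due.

Book-profits minimum tax:
  Adjusted income: $871,500 + $57,000 + $258,000 = $1,186,500
  Exemption: $46,000 − 20% × ($1,186,500 − $1,109,000) = $46,000 − $15,500 = $30,500
  Base: $1,186,500 − $30,500 = $1,156,000
  $1,156,000 × 20% = $231,200

Mainline income levy:
  $287,000 × 11% = $31,570
  $584,500 × 24% = $140,280
  → $171,850

$231,200 > $171,850, so the book-profits minimum tax is the binding amount.

$231,200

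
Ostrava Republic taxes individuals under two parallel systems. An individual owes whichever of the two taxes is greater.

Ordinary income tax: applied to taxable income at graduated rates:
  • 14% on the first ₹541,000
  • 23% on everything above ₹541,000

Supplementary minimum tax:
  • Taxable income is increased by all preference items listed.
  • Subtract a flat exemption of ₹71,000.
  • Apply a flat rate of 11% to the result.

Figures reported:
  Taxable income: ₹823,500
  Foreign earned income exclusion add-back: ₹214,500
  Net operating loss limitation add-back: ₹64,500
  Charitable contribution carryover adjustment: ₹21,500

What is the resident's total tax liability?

₹140,715

Supplementary minimum tax:
  Adjusted income: ₹823,500 + ₹214,500 + ₹64,500 + ₹21,500 = ₹1,124,000
  Less exemption ₹71,000 → base ₹1,053,000
  ₹1,053,000 × 11% = ₹115,830

Ordinary income tax:
  ₹541,000 × 14% = ₹75,740
  ₹282,500 × 23% = ₹64,975
  → ₹140,715

₹140,715 > ₹115,830, so the ordinary income tax governs.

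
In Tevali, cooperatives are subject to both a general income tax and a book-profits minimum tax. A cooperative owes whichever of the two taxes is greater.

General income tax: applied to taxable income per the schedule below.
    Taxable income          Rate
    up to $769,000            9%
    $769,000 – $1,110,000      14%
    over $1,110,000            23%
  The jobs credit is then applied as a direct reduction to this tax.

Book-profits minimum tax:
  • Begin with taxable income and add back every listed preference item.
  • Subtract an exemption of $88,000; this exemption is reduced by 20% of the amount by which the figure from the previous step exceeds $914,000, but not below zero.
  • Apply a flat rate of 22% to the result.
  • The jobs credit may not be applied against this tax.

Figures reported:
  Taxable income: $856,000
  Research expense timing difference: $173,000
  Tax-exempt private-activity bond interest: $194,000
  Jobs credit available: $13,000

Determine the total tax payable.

$263,296

Book-profits minimum tax:
  Adjusted income: $856,000 + $173,000 + $194,000 = $1,223,000
  Exemption: $88,000 − 20% × ($1,223,000 − $914,000) = $88,000 − $61,800 = $26,200
  Base: $1,223,000 − $26,200 = $1,196,800
  $1,196,800 × 22% = $263,296

General income tax:
  $769,000 × 9% = $69,210
  $87,000 × 14% = $12,180
  → $81,390
  Less jobs credit $13,000 → $68,390

$263,296 > $68,390, so the book-profits minimum tax is the binding amount.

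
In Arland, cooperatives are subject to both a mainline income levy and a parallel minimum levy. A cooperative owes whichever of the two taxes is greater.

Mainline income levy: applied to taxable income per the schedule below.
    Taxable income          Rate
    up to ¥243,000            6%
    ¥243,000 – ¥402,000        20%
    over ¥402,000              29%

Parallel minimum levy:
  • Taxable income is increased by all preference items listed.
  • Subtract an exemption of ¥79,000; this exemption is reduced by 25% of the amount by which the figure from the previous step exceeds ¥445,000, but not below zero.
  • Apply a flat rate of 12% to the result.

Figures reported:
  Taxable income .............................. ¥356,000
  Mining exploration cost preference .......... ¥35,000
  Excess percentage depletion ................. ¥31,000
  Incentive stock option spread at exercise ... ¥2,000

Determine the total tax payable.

Mainline income levy:
  ¥243,000 × 6% = ¥14,580
  ¥113,000 × 20% = ¥22,600
  → ¥37,180

Parallel minimum levy:
  Adjusted income: ¥356,000 + ¥35,000 + ¥31,000 + ¥2,000 = ¥424,000
  Exemption: ¥424,000 ≤ ¥445,000, so full ¥79,000 applies
  Base: ¥424,000 − ¥79,000 = ¥345,000
  ¥345,000 × 12% = ¥41,400

¥41,400 > ¥37,180, so the parallel minimum levy is the binding amount.

¥41,400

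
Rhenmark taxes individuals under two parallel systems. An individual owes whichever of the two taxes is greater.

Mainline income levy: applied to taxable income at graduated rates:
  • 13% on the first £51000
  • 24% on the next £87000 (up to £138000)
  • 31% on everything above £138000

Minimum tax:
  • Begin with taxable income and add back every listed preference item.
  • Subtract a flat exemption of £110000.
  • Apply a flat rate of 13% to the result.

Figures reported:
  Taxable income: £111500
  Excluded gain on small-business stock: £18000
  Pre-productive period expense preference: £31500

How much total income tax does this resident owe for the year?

Mainline income levy:
  £51000 × 13% = £6630
  £60500 × 24% = £14520
  → £21150

Minimum tax:
  Adjusted income: £111500 + £18000 + £31500 = £161000
  Less exemption £110000 → base £51000
  £51000 × 13% = £6630

£21150 > £6630, so the mainline income levy governs.

£21150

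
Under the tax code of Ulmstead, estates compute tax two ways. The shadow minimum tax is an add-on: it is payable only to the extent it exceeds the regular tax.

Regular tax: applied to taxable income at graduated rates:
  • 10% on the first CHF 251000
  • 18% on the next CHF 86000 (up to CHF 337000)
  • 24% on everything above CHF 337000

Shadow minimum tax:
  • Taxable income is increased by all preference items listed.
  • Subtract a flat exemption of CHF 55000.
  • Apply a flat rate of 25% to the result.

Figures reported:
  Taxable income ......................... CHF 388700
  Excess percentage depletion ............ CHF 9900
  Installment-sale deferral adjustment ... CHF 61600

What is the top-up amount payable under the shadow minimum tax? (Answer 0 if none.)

CHF 48312

Shadow minimum tax:
  Adjusted income: CHF 388700 + CHF 9900 + CHF 61600 = CHF 460200
  Less exemption CHF 55000 → base CHF 405200
  CHF 405200 × 25% = CHF 101300

Regular tax:
  CHF 251000 × 10% = CHF 25100
  CHF 86000 × 18% = CHF 15480
  CHF 51700 × 24% = CHF 12408
  → CHF 52988

Excess of shadow minimum tax over regular tax: CHF 101300 − CHF 52988 = CHF 48312.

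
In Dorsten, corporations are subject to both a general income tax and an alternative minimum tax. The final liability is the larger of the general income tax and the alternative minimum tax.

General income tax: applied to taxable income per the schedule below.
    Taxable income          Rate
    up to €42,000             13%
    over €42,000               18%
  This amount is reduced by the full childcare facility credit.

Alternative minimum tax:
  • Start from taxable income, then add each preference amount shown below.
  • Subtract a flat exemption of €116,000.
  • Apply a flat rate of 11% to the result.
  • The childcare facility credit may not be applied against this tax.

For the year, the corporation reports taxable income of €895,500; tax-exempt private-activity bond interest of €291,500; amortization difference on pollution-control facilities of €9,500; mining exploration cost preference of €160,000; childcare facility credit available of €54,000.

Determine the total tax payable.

€136,455

General income tax:
  €42,000 × 13% = €5,460
  €853,500 × 18% = €153,630
  → €159,090
  Less childcare facility credit €54,000 → €105,090

Alternative minimum tax:
  Adjusted income: €895,500 + €291,500 + €9,500 + €160,000 = €1,356,500
  Less exemption €116,000 → base €1,240,500
  €1,240,500 × 11% = €136,455

€136,455 > €105,090, so the alternative minimum tax is the binding amount.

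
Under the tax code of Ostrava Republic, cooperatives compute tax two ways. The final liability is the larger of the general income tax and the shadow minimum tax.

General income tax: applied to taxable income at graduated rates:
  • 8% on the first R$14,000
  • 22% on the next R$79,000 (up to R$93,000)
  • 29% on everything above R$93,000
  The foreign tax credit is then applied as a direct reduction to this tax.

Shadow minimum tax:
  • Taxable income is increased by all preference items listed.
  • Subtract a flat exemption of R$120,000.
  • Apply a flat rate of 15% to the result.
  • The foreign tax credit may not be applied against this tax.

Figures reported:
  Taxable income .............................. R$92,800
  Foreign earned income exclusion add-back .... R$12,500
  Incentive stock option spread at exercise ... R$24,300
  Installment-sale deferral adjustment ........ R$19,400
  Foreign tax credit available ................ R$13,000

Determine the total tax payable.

General income tax:
  R$14,000 × 8% = R$1,120
  R$78,800 × 22% = R$17,336
  → R$18,456
  Less foreign tax credit R$13,000 → R$5,456

Shadow minimum tax:
  Adjusted income: R$92,800 + R$12,500 + R$24,300 + R$19,400 = R$149,000
  Less exemption R$120,000 → base R$29,000
  R$29,000 × 15% = R$4,350

R$5,456 > R$4,350, so the general income tax governs.

R$5,456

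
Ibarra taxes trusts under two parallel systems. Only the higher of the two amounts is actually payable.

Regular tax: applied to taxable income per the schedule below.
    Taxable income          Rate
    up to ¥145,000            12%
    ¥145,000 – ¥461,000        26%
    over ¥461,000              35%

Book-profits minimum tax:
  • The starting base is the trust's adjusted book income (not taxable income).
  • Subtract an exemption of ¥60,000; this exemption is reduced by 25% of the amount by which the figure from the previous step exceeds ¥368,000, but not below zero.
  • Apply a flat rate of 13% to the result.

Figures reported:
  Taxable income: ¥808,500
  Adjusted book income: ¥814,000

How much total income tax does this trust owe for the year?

Book-profits minimum tax:
  Base (adjusted book income): ¥814,000
  Exemption: 25% × (¥814,000 − ¥368,000) = ¥111,500 ≥ ¥60,000, so the exemption is fully phased out
  Base: ¥814,000 − ¥0 = ¥814,000
  ¥814,000 × 13% = ¥105,820

Regular tax:
  ¥145,000 × 12% = ¥17,400
  ¥316,000 × 26% = ¥82,160
  ¥347,500 × 35% = ¥121,625
  → ¥221,185

¥221,185 > ¥105,820, so the regular tax governs.

¥221,185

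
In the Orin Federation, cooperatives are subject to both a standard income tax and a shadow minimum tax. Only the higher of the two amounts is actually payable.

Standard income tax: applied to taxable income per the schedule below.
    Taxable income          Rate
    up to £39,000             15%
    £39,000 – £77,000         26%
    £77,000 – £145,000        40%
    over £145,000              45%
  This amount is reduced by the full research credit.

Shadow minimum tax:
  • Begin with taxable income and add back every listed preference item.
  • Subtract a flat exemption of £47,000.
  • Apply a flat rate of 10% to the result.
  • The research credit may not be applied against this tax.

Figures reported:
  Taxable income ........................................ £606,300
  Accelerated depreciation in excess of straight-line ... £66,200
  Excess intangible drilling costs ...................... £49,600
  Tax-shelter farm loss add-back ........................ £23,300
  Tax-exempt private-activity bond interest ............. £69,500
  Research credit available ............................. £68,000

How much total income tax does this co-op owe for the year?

£182,515

Standard income tax:
  £39,000 × 15% = £5,850
  £38,000 × 26% = £9,880
  £68,000 × 40% = £27,200
  £461,300 × 45% = £207,585
  → £250,515
  Less research credit £68,000 → £182,515

Shadow minimum tax:
  Adjusted income: £606,300 + £66,200 + £49,600 + £23,300 + £69,500 = £814,900
  Less exemption £47,000 → base £767,900
  £767,900 × 10% = £76,790

£182,515 > £76,790, so the standard income tax governs.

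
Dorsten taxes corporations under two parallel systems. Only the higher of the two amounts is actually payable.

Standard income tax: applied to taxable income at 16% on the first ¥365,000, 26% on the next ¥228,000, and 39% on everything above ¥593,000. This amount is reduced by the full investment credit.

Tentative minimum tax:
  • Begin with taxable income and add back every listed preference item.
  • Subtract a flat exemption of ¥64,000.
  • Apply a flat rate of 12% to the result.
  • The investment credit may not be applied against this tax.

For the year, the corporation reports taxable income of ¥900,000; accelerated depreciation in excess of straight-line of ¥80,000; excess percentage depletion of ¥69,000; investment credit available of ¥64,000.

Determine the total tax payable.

Standard income tax:
  ¥365,000 × 16% = ¥58,400
  ¥228,000 × 26% = ¥59,280
  ¥307,000 × 39% = ¥119,730
  → ¥237,410
  Less investment credit ¥64,000 → ¥173,410

Tentative minimum tax:
  Adjusted income: ¥900,000 + ¥80,000 + ¥69,000 = ¥1,049,000
  Less exemption ¥64,000 → base ¥985,000
  ¥985,000 × 12% = ¥118,200

¥173,410 > ¥118,200, so the standard income tax governs.

¥173,410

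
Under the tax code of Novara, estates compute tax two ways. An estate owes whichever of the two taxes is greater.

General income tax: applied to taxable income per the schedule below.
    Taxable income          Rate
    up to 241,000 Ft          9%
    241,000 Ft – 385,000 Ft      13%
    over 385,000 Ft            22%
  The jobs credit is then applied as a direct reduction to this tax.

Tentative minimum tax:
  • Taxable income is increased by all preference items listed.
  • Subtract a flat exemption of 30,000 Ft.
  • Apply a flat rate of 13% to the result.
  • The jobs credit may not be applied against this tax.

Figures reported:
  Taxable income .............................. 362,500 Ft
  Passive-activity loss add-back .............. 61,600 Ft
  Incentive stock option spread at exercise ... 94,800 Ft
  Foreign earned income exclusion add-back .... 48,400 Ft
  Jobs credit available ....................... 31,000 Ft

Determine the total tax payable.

69,849 Ft

Tentative minimum tax:
  Adjusted income: 362,500 Ft + 61,600 Ft + 94,800 Ft + 48,400 Ft = 567,300 Ft
  Less exemption 30,000 Ft → base 537,300 Ft
  537,300 Ft × 13% = 69,849 Ft

General income tax:
  241,000 Ft × 9% = 21,690 Ft
  121,500 Ft × 13% = 15,795 Ft
  → 37,485 Ft
  Less jobs credit 31,000 Ft → 6,485 Ft

69,849 Ft > 6,485 Ft, so the tentative minimum tax is the binding amount.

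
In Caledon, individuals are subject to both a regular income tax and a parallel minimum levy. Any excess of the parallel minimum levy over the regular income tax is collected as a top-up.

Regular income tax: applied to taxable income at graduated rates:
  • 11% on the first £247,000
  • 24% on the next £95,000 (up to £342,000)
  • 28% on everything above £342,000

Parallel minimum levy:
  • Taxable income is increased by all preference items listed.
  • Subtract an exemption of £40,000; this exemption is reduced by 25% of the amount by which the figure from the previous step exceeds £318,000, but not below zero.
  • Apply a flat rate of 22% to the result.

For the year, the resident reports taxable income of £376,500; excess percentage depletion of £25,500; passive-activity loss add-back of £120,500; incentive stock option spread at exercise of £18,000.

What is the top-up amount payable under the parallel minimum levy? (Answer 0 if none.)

Parallel minimum levy:
  Adjusted income: £376,500 + £25,500 + £120,500 + £18,000 = £540,500
  Exemption: 25% × (£540,500 − £318,000) = £55,625 ≥ £40,000, so the exemption is fully phased out
  Base: £540,500 − £0 = £540,500
  £540,500 × 22% = £118,910

Regular income tax:
  £247,000 × 11% = £27,170
  £95,000 × 24% = £22,800
  £34,500 × 28% = £9,660
  → £59,630

Excess of parallel minimum levy over regular income tax: £118,910 − £59,630 = £59,280.

£59,280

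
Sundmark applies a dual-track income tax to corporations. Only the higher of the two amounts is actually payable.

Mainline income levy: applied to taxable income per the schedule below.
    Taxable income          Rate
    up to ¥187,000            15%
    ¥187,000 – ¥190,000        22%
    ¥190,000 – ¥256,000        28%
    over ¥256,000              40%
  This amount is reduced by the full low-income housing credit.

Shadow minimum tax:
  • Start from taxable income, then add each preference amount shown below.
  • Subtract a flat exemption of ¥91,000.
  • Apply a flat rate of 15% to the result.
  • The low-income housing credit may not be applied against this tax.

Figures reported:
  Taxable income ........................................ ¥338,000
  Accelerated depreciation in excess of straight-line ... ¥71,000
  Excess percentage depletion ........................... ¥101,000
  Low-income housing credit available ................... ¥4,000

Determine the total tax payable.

Shadow minimum tax:
  Adjusted income: ¥338,000 + ¥71,000 + ¥101,000 = ¥510,000
  Less exemption ¥91,000 → base ¥419,000
  ¥419,000 × 15% = ¥62,850

Mainline income levy:
  ¥187,000 × 15% = ¥28,050
  ¥3,000 × 22% = ¥660
  ¥66,000 × 28% = ¥18,480
  ¥82,000 × 40% = ¥32,800
  → ¥79,990
  Less low-income housing credit ¥4,000 → ¥75,990

¥75,990 > ¥62,850, so the mainline income levy governs.

¥75,990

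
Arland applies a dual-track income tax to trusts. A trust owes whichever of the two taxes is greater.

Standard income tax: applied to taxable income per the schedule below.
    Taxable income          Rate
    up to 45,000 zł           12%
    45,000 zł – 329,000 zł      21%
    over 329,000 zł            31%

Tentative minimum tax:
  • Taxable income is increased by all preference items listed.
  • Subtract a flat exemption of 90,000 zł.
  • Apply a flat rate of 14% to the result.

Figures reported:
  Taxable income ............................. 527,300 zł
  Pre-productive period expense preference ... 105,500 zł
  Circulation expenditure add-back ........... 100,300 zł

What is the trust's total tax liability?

Standard income tax:
  45,000 zł × 12% = 5,400 zł
  284,000 zł × 21% = 59,640 zł
  198,300 zł × 31% = 61,473 zł
  → 126,513 zł

Tentative minimum tax:
  Adjusted income: 527,300 zł + 105,500 zł + 100,300 zł = 733,100 zł
  Less exemption 90,000 zł → base 643,100 zł
  643,100 zł × 14% = 90,034 zł

126,513 zł > 90,034 zł, so the standard income tax governs.

126,513 zł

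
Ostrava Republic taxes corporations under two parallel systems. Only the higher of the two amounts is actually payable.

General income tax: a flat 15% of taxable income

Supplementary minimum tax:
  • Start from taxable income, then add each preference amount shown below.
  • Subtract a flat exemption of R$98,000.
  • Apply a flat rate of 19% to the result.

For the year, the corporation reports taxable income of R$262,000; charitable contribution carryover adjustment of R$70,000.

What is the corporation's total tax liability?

Supplementary minimum tax:
  Adjusted income: R$262,000 + R$70,000 = R$332,000
  Less exemption R$98,000 → base R$234,000
  R$234,000 × 19% = R$44,460

General income tax:
  R$262,000 × 15% = R$39,300

R$44,460 > R$39,300, so the supplementary minimum tax is the binding amount.

R$44,460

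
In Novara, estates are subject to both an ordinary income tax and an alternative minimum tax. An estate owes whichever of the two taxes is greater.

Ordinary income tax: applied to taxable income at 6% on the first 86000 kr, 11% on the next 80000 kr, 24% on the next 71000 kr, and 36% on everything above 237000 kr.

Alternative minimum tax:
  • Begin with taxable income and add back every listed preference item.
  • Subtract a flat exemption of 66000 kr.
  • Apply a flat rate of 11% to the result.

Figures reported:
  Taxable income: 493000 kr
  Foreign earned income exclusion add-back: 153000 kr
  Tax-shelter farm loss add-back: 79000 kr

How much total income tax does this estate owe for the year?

123160 kr

Alternative minimum tax:
  Adjusted income: 493000 kr + 153000 kr + 79000 kr = 725000 kr
  Less exemption 66000 kr → base 659000 kr
  659000 kr × 11% = 72490 kr

Ordinary income tax:
  86000 kr × 6% = 5160 kr
  80000 kr × 11% = 8800 kr
  71000 kr × 24% = 17040 kr
  256000 kr × 36% = 92160 kr
  → 123160 kr

123160 kr > 72490 kr, so the ordinary income tax governs.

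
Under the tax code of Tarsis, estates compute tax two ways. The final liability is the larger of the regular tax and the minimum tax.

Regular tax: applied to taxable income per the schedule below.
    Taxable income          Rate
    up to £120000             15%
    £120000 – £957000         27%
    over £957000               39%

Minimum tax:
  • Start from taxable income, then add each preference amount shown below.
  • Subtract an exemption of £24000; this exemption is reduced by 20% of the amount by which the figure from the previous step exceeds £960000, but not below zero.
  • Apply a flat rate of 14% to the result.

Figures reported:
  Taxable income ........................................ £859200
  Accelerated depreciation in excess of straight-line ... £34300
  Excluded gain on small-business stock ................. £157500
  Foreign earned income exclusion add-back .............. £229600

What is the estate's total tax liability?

Minimum tax:
  Adjusted income: £859200 + £34300 + £157500 + £229600 = £1280600
  Exemption: 20% × (£1280600 − £960000) = £64120 ≥ £24000, so the exemption is fully phased out
  Base: £1280600 − £0 = £1280600
  £1280600 × 14% = £179284

Regular tax:
  £120000 × 15% = £18000
  £739200 × 27% = £199584
  → £217584

£217584 > £179284, so the regular tax governs.

£217584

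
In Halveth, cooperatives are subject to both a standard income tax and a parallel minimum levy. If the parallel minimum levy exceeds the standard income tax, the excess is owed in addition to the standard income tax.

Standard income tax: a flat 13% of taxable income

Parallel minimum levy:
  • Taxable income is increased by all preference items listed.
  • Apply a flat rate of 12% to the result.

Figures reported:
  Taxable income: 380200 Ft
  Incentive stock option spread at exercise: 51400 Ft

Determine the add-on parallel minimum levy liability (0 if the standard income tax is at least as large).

Standard income tax:
  380200 Ft × 13% = 49426 Ft

Parallel minimum levy:
  Adjusted income: 380200 Ft + 51400 Ft = 431600 Ft
  431600 Ft × 12% = 51792 Ft

Excess of parallel minimum levy over standard income tax: 51792 Ft − 49426 Ft = 2366 Ft.

2366 Ft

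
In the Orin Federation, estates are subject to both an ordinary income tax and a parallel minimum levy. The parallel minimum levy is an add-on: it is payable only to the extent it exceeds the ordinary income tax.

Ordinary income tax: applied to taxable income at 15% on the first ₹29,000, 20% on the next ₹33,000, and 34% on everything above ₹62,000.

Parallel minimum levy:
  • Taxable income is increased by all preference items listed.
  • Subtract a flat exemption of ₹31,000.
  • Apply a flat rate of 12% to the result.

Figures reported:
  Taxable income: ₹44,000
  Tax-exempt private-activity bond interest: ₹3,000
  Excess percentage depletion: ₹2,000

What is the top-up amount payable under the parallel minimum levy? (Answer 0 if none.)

₹0

Ordinary income tax:
  ₹29,000 × 15% = ₹4,350
  ₹15,000 × 20% = ₹3,000
  → ₹7,350

Parallel minimum levy:
  Adjusted income: ₹44,000 + ₹3,000 + ₹2,000 = ₹49,000
  Less exemption ₹31,000 → base ₹18,000
  ₹18,000 × 12% = ₹2,160

₹2,160 ≤ ₹7,350, so no add-on is due.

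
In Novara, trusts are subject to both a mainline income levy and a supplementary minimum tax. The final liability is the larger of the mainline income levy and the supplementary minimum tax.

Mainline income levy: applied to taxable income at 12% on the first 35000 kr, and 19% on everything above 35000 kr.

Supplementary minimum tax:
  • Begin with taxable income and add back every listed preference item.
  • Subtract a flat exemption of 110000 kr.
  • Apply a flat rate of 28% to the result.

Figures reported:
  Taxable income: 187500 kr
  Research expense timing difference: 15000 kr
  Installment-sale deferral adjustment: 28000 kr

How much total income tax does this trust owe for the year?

33740 kr

Mainline income levy:
  35000 kr × 12% = 4200 kr
  152500 kr × 19% = 28975 kr
  → 33175 kr

Supplementary minimum tax:
  Adjusted income: 187500 kr + 15000 kr + 28000 kr = 230500 kr
  Less exemption 110000 kr → base 120500 kr
  120500 kr × 28% = 33740 kr

33740 kr > 33175 kr, so the supplementary minimum tax is the binding amount.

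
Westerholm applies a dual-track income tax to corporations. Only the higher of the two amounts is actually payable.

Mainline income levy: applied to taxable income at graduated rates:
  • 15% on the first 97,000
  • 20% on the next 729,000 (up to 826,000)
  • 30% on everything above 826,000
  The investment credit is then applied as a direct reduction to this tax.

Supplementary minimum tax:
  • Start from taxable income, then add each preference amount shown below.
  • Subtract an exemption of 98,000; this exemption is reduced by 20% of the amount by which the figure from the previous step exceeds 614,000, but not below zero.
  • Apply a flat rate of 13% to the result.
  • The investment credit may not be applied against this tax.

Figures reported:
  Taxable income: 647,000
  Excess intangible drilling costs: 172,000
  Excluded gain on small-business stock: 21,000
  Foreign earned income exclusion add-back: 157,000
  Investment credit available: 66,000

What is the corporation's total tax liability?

Supplementary minimum tax:
  Adjusted income: 647,000 + 172,000 + 21,000 + 157,000 = 997,000
  Exemption: 98,000 − 20% × (997,000 − 614,000) = 98,000 − 76,600 = 21,400
  Base: 997,000 − 21,400 = 975,600
  975,600 × 13% = 126,828

Mainline income levy:
  97,000 × 15% = 14,550
  550,000 × 20% = 110,000
  → 124,550
  Less investment credit 66,000 → 58,550

126,828 > 58,550, so the supplementary minimum tax is the binding amount.

126,828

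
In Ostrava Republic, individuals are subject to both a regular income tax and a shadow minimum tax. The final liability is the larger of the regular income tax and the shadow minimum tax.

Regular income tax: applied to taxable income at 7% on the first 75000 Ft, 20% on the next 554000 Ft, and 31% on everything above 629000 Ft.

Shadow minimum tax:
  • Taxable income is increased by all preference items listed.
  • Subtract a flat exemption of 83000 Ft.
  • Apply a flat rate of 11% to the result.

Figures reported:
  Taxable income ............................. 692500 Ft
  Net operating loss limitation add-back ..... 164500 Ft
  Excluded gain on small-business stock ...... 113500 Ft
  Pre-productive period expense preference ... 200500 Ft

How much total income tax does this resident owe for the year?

135735 Ft

Regular income tax:
  75000 Ft × 7% = 5250 Ft
  554000 Ft × 20% = 110800 Ft
  63500 Ft × 31% = 19685 Ft
  → 135735 Ft

Shadow minimum tax:
  Adjusted income: 692500 Ft + 164500 Ft + 113500 Ft + 200500 Ft = 1171000 Ft
  Less exemption 83000 Ft → base 1088000 Ft
  1088000 Ft × 11% = 119680 Ft

135735 Ft > 119680 Ft, so the regular income tax governs.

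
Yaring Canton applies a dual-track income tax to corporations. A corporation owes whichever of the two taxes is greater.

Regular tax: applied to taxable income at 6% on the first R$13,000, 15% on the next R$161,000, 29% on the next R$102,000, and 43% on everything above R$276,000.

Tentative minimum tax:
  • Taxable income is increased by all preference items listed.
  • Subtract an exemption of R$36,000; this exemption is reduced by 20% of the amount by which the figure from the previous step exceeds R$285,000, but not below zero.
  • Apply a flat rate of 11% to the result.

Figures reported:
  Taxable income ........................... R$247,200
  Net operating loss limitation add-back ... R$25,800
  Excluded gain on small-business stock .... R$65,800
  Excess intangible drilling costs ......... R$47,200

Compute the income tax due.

Regular tax:
  R$13,000 × 6% = R$780
  R$161,000 × 15% = R$24,150
  R$73,200 × 29% = R$21,228
  → R$46,158

Tentative minimum tax:
  Adjusted income: R$247,200 + R$25,800 + R$65,800 + R$47,200 = R$386,000
  Exemption: R$36,000 − 20% × (R$386,000 − R$285,000) = R$36,000 − R$20,200 = R$15,800
  Base: R$386,000 − R$15,800 = R$370,200
  R$370,200 × 11% = R$40,722

R$46,158 > R$40,722, so the regular tax governs.

R$46,158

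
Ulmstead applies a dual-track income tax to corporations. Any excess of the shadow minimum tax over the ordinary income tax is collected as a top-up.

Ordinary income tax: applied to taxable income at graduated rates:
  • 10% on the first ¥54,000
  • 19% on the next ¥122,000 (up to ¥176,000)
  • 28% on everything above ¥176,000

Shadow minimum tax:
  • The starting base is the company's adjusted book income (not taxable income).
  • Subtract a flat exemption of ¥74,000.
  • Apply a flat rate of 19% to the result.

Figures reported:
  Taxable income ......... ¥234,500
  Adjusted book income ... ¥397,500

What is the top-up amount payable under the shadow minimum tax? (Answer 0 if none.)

Ordinary income tax:
  ¥54,000 × 10% = ¥5,400
  ¥122,000 × 19% = ¥23,180
  ¥58,500 × 28% = ¥16,380
  → ¥44,960

Shadow minimum tax:
  Base (adjusted book income): ¥397,500
  Less exemption ¥74,000 → base ¥323,500
  ¥323,500 × 19% = ¥61,465

Excess of shadow minimum tax over ordinary income tax: ¥61,465 − ¥44,960 = ¥16,505.

¥16,505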